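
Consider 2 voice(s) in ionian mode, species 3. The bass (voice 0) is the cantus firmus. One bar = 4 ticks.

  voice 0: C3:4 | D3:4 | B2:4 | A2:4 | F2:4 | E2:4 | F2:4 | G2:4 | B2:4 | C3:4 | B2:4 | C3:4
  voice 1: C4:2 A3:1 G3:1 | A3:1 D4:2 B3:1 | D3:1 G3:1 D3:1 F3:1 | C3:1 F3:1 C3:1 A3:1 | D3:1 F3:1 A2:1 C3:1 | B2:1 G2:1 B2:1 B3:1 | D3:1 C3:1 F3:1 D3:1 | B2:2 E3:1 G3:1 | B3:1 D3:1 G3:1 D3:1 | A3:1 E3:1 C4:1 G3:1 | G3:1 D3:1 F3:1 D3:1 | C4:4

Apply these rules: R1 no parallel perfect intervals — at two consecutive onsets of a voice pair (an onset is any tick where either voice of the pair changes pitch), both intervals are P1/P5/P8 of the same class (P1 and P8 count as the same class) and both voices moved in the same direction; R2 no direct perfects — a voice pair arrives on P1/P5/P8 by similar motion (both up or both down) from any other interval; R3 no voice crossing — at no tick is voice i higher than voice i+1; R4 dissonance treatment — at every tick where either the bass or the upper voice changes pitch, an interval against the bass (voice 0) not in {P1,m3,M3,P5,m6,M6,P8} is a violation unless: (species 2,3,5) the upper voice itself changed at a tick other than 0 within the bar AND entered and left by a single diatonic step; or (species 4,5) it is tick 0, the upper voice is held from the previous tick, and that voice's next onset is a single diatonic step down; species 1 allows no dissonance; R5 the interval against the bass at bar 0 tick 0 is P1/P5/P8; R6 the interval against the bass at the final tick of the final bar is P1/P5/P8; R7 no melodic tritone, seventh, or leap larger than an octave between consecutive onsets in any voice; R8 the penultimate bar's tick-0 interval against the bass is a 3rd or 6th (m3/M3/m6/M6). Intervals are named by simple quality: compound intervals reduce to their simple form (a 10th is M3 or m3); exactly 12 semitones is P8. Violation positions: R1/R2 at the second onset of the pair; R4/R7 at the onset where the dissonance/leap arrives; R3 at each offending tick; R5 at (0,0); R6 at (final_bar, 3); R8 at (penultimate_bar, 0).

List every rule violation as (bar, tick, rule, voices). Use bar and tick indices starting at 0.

bar 0: v0=C3 v1=C4 downbeat P8
bar 1: v0=D3 v1=A3 downbeat P5
bar 2: v0=B2 v1=D3 downbeat m3
bar 3: v0=A2 v1=C3 downbeat m3
bar 4: v0=F2 v1=D3 downbeat M6
bar 5: v0=E2 v1=B2 downbeat P5
bar 6: v0=F2 v1=D3 downbeat M6
bar 7: v0=G2 v1=B2 downbeat M3
bar 8: v0=B2 v1=B3 downbeat P8
bar 9: v0=C3 v1=A3 downbeat M6
bar 10: v0=B2 v1=G3 downbeat m6
bar 11: v0=C3 v1=C4 downbeat P8
  -> R1 @ bar 1 tick 0 v(0, 1): C3/G3 P5 -> D3/A3 P5 similar
  -> R4 @ bar 2 tick 3 v(0, 1): B2/F3 TT untreated
  -> R1 @ bar 5 tick 0 v(0, 1): F2/C3 P5 -> E2/B2 P5 similar
  -> R1 @ bar 8 tick 0 v(0, 1): G2/G3 P8 -> B2/B3 P8 similar
  -> R4 @ bar 10 tick 2 v(0, 1): B2/F3 TT untreated
  -> R2 @ bar 11 tick 0 v(0, 1): B2/D3 m3 -> C3/C4 P8 similar
  -> R7 @ bar 11 tick 0 v(1,): D3->C4 leap 10st

(1, 0, R1, (0, 1))
(2, 3, R4, (0, 1))
(5, 0, R1, (0, 1))
(8, 0, R1, (0, 1))
(10, 2, R4, (0, 1))
(11, 0, R2, (0, 1))
(11, 0, R7, (1,))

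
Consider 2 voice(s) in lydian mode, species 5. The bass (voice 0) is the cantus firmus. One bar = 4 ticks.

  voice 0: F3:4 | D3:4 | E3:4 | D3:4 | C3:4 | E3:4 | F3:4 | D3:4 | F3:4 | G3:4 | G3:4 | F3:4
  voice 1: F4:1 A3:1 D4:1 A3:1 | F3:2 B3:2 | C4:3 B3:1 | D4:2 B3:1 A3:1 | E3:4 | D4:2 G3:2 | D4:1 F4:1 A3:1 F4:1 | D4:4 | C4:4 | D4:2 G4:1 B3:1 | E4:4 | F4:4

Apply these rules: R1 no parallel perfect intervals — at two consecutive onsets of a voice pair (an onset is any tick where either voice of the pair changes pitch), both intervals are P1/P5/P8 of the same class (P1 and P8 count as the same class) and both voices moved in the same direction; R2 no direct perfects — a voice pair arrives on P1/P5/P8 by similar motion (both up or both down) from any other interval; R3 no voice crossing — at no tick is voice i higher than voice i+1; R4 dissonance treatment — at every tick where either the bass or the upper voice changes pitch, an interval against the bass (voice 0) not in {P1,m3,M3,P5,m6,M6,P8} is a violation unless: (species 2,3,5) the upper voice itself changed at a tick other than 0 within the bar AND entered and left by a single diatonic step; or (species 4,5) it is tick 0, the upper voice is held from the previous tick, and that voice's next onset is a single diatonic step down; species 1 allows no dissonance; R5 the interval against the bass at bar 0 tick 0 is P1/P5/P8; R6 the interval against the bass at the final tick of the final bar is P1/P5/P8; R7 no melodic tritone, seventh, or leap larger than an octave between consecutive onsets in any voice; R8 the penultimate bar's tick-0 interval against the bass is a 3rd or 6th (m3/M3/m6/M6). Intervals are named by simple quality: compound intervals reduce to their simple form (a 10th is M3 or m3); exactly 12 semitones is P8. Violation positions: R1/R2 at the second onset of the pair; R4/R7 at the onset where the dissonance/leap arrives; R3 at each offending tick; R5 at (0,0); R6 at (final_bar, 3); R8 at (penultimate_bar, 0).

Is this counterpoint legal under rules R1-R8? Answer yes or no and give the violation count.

bar 0: v0=F3 v1=F4 (P8)
bar 1: v0=D3 v1=F3 (m3)
bar 2: v0=E3 v1=C4 (m6)
bar 3: v0=D3 v1=D4 (P8)
bar 4: v0=C3 v1=E3 (M3)
bar 5: v0=E3 v1=D4 (m7)
bar 6: v0=F3 v1=D4 (M6)
bar 7: v0=D3 v1=D4 (P8)
bar 8: v0=F3 v1=C4 (P5)
bar 9: v0=G3 v1=D4 (P5)
bar 10: v0=G3 v1=E4 (M6)
bar 11: v0=F3 v1=F4 (P8)
  R7 @ bar1.2: F3->B3 leap 6st
  R4 @ bar5.0: E3/D4 m7 untreated
  R7 @ bar5.0: E3->D4 leap 10st
  R1 @ bar7.0: F3/F4 P8 -> D3/D4 P8 similar
  R1 @ bar9.0: F3/C4 P5 -> G3/D4 P5 similar

No (5 violations)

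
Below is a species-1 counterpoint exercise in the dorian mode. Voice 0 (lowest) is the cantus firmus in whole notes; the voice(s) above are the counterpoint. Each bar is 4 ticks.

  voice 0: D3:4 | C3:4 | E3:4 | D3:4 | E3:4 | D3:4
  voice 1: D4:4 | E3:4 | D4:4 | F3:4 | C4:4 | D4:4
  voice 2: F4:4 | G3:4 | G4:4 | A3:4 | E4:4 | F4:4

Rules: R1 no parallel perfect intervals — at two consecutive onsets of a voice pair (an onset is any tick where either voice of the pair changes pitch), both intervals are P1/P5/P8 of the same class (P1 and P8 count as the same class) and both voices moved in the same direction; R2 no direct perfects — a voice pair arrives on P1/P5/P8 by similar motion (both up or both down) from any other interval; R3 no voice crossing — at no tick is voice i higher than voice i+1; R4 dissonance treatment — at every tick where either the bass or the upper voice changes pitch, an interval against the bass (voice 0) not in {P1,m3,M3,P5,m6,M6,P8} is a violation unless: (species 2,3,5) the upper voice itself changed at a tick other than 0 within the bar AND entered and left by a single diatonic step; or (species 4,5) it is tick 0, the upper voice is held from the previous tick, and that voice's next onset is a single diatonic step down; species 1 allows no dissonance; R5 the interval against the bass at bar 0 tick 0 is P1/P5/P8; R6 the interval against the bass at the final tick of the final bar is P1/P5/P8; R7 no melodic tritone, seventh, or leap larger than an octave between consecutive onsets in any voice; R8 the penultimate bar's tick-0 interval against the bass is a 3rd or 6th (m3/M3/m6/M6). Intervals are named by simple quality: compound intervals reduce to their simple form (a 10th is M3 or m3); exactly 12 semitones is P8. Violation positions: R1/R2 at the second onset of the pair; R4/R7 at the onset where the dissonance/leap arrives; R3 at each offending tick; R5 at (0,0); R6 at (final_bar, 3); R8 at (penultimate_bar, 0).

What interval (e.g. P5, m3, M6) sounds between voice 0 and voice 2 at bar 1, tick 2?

P5

voice 0=C3 voice 2=G3 -> P5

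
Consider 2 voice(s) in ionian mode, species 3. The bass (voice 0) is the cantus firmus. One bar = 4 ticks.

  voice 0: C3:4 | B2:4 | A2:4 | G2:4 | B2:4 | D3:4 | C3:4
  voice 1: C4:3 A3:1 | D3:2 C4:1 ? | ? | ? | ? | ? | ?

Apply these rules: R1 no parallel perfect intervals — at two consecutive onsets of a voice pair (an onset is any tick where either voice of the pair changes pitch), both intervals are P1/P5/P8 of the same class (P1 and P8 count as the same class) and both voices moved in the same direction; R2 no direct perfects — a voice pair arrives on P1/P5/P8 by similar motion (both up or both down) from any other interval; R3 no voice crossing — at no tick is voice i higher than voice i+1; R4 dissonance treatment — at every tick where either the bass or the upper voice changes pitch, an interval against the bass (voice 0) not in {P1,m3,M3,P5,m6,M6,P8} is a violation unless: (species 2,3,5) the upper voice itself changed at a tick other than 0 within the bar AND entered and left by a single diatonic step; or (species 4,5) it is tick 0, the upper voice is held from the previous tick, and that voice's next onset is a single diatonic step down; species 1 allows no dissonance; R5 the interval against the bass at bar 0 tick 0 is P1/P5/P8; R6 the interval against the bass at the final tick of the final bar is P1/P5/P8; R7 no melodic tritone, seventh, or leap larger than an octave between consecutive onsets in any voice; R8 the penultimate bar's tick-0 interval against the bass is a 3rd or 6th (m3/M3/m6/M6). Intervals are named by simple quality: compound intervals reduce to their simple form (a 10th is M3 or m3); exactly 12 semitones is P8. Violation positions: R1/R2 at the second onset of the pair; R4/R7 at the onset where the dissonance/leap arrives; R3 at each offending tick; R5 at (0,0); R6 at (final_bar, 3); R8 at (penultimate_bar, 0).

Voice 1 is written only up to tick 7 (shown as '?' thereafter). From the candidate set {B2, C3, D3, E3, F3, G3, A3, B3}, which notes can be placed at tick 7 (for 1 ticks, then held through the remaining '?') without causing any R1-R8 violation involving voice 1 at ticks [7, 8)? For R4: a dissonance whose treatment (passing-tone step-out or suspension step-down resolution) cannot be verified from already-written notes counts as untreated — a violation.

B2: violates R7
C3: violates R4
D3: violates R7
E3: violates R4
F3: violates R4
G3: legal
A3: violates R4
B3: legal

{B3, G3}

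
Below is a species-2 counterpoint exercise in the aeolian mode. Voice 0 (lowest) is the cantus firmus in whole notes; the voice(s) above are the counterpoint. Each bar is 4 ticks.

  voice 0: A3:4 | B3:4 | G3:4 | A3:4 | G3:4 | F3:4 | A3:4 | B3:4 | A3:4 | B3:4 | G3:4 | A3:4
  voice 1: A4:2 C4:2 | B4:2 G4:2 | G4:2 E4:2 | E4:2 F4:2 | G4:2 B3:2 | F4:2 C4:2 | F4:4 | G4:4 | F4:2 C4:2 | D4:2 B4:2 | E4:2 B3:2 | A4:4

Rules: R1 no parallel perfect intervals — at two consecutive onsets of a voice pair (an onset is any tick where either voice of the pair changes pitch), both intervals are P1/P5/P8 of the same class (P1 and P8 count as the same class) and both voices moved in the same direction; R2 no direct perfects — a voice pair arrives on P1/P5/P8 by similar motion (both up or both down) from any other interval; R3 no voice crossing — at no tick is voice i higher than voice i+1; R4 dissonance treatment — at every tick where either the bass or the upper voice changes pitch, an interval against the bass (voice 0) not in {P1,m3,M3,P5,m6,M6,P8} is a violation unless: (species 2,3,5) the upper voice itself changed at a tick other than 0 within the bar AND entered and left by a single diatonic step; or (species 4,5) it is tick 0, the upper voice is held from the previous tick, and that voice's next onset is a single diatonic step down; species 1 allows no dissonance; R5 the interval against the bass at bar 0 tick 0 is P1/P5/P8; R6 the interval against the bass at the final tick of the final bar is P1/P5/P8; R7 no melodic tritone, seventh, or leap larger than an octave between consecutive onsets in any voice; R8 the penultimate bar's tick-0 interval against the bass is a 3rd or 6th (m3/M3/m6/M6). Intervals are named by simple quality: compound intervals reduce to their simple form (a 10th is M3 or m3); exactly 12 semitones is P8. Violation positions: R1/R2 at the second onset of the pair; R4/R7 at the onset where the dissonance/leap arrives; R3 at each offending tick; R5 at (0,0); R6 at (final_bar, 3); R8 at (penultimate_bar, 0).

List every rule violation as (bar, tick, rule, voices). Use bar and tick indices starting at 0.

(1, 0, R2, (0, 1))
(1, 0, R7, (1,))
(5, 0, R7, (1,))
(11, 0, R2, (0, 1))
(11, 0, R7, (1,))

bar 0: v0=A3 v1=A4 downbeat P8
bar 1: v0=B3 v1=B4 downbeat P8
bar 2: v0=G3 v1=G4 downbeat P8
bar 3: v0=A3 v1=E4 downbeat P5
bar 4: v0=G3 v1=G4 downbeat P8
bar 5: v0=F3 v1=F4 downbeat P8
bar 6: v0=A3 v1=F4 downbeat m6
bar 7: v0=B3 v1=G4 downbeat m6
bar 8: v0=A3 v1=F4 downbeat m6
bar 9: v0=B3 v1=D4 downbeat m3
bar 10: v0=G3 v1=E4 downbeat M6
bar 11: v0=A3 v1=A4 downbeat P8
  -> R2 @ bar 1 tick 0 v(0, 1): A3/C4 m3 -> B3/B4 P8 similar
  -> R7 @ bar 1 tick 0 v(1,): C4->B4 leap 11st
  -> R7 @ bar 5 tick 0 v(1,): B3->F4 leap 6st
  -> R2 @ bar 11 tick 0 v(0, 1): G3/B3 M3 -> A3/A4 P8 similar
  -> R7 @ bar 11 tick 0 v(1,): B3->A4 leap 10st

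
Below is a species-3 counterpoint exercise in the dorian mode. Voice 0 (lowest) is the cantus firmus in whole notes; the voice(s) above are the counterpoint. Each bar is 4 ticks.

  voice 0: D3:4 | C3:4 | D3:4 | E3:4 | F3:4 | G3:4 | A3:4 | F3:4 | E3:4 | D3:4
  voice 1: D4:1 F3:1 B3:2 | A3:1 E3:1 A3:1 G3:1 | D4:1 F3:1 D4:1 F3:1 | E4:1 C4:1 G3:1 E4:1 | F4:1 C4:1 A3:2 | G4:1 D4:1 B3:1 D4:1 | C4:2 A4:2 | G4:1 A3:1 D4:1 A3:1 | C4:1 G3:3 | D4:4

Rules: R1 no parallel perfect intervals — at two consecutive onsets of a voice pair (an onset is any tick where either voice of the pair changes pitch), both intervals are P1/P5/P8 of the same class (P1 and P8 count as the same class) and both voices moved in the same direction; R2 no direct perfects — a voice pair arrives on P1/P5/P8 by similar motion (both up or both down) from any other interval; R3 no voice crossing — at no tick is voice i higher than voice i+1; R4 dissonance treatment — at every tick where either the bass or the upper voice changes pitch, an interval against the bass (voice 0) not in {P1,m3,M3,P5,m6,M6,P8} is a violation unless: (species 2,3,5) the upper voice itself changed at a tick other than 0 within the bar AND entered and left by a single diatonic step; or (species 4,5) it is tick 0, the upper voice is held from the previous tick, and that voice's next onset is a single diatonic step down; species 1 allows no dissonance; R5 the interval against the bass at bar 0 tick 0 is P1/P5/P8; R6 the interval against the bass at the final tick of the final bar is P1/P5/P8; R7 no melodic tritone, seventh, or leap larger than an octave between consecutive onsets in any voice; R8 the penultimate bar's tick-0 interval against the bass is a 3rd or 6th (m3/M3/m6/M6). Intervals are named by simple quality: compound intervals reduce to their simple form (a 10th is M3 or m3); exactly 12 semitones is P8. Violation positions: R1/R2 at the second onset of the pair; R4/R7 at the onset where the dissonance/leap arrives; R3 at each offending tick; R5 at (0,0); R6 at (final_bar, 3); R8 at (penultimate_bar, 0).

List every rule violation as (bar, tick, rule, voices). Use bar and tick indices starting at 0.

(0, 2, R7, (1,))
(2, 0, R2, (0, 1))
(3, 0, R2, (0, 1))
(3, 0, R7, (1,))
(4, 0, R1, (0, 1))
(5, 0, R2, (0, 1))
(5, 0, R7, (1,))
(7, 0, R4, (0, 1))
(7, 1, R7, (1,))

bar 0: v0=D3 v1=D4 downbeat P8
bar 1: v0=C3 v1=A3 downbeat M6
bar 2: v0=D3 v1=D4 downbeat P8
bar 3: v0=E3 v1=E4 downbeat P8
bar 4: v0=F3 v1=F4 downbeat P8
bar 5: v0=G3 v1=G4 downbeat P8
bar 6: v0=A3 v1=C4 downbeat m3
bar 7: v0=F3 v1=G4 downbeat M2
bar 8: v0=E3 v1=C4 downbeat m6
bar 9: v0=D3 v1=D4 downbeat P8
  -> R7 @ bar 0 tick 2 v(1,): F3->B3 leap 6st
  -> R2 @ bar 2 tick 0 v(0, 1): C3/G3 P5 -> D3/D4 P8 similar
  -> R2 @ bar 3 tick 0 v(0, 1): D3/F3 m3 -> E3/E4 P8 similar
  -> R7 @ bar 3 tick 0 v(1,): F3->E4 leap 11st
  -> R1 @ bar 4 tick 0 v(0, 1): E3/E4 P8 -> F3/F4 P8 similar
  -> R2 @ bar 5 tick 0 v(0, 1): F3/A3 M3 -> G3/G4 P8 similar
  -> R7 @ bar 5 tick 0 v(1,): A3->G4 leap 10st
  -> R4 @ bar 7 tick 0 v(0, 1): F3/G4 M2 untreated
  -> R7 @ bar 7 tick 1 v(1,): G4->A3 leap 10st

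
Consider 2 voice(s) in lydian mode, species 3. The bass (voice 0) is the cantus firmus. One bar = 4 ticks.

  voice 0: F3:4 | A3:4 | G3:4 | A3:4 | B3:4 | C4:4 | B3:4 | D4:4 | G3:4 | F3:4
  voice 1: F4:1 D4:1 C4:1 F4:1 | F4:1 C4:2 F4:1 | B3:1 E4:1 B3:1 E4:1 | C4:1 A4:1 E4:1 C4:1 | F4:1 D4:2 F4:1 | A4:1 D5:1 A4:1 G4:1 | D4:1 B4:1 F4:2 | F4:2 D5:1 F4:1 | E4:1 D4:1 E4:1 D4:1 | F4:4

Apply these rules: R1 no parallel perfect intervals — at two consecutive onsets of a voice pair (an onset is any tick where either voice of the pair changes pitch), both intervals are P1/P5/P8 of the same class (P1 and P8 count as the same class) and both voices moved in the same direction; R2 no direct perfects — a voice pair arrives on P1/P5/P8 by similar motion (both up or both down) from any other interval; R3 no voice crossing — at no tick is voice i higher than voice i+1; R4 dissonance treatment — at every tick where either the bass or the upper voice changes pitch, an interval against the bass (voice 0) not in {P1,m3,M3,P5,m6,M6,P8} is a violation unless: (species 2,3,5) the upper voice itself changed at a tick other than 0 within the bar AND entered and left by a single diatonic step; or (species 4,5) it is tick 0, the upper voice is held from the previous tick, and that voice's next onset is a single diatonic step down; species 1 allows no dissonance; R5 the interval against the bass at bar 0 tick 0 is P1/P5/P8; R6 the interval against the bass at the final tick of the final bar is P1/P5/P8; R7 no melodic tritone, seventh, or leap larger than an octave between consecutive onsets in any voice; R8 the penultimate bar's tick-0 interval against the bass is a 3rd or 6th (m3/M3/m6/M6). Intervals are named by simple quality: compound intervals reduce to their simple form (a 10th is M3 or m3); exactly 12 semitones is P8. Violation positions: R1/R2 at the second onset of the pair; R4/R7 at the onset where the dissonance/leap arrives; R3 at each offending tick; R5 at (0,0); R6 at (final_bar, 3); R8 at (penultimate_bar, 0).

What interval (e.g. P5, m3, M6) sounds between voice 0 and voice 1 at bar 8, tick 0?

voice 0=G3 voice 1=E4 -> M6

M6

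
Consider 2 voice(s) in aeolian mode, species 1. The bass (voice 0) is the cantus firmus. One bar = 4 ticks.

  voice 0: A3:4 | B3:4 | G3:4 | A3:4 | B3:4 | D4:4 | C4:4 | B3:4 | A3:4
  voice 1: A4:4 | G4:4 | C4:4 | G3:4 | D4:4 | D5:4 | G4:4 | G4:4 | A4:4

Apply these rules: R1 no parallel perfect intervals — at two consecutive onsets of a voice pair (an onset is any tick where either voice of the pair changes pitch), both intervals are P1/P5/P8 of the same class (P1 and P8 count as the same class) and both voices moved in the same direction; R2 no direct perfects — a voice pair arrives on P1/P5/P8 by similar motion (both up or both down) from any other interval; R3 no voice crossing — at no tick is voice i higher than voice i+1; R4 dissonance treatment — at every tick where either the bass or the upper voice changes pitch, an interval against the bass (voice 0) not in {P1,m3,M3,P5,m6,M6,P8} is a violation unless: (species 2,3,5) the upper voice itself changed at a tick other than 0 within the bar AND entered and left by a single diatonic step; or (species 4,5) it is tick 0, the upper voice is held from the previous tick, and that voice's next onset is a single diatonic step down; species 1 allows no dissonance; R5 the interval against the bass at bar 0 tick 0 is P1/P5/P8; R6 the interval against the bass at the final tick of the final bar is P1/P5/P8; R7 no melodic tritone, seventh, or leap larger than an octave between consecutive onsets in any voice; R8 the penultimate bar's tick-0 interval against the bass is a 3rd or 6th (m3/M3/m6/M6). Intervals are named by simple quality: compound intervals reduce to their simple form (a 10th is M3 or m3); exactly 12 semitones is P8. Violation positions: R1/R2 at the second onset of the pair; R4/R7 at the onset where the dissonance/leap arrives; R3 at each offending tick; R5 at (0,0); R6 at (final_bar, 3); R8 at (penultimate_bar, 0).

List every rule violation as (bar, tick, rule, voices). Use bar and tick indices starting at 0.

bar 0: v0=A3 v1=A4 downbeat P8
bar 1: v0=B3 v1=G4 downbeat m6
bar 2: v0=G3 v1=C4 downbeat P4
bar 3: v0=A3 v1=G3 downbeat M2
bar 4: v0=B3 v1=D4 downbeat m3
bar 5: v0=D4 v1=D5 downbeat P8
bar 6: v0=C4 v1=G4 downbeat P5
bar 7: v0=B3 v1=G4 downbeat m6
bar 8: v0=A3 v1=A4 downbeat P8
  -> R4 @ bar 2 tick 0 v(0, 1): G3/C4 P4 untreated
  -> R3 @ bar 3 tick 0 v(0, 1): A3 above G3
  -> R4 @ bar 3 tick 0 v(0, 1): A3/G3 M2 untreated
  -> R3 @ bar 3 tick 1 v(0, 1): A3 above G3
  -> R3 @ bar 3 tick 2 v(0, 1): A3 above G3
  -> R3 @ bar 3 tick 3 v(0, 1): A3 above G3
  -> R2 @ bar 5 tick 0 v(0, 1): B3/D4 m3 -> D4/D5 P8 similar
  -> R2 @ bar 6 tick 0 v(0, 1): D4/D5 P8 -> C4/G4 P5 similar

(2, 0, R4, (0, 1))
(3, 0, R3, (0, 1))
(3, 0, R4, (0, 1))
(3, 1, R3, (0, 1))
(3, 2, R3, (0, 1))
(3, 3, R3, (0, 1))
(5, 0, R2, (0, 1))
(6, 0, R2, (0, 1))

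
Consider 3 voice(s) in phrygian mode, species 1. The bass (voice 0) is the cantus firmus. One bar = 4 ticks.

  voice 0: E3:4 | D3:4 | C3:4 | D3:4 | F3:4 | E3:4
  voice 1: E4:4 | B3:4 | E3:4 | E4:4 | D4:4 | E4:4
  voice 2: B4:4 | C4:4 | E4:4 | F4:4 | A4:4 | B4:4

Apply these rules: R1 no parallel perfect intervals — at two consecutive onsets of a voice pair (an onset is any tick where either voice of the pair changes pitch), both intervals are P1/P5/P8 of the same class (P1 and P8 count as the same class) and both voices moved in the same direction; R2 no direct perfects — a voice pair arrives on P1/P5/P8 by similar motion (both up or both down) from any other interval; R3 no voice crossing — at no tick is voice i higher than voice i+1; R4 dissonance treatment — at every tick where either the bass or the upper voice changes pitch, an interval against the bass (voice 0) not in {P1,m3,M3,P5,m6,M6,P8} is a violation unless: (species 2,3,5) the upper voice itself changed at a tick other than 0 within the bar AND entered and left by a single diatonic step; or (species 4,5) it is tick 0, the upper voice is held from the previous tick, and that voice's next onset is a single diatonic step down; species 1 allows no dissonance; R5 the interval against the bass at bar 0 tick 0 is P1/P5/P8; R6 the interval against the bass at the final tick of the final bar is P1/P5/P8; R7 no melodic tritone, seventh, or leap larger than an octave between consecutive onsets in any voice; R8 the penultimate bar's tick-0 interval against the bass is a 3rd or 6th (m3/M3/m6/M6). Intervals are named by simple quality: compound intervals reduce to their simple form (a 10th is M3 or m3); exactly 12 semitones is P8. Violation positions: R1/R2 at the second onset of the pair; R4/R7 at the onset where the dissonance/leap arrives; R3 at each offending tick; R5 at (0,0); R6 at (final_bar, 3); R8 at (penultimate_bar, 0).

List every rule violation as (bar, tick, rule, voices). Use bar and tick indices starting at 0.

(1, 0, R4, (0, 2))
(1, 0, R7, (2,))
(3, 0, R4, (0, 1))
(5, 0, R1, (1, 2))

bar 0: v0=E3 v1=E4 v2=B4 downbeat P5
bar 1: v0=D3 v1=B3 v2=C4 downbeat m7
bar 2: v0=C3 v1=E3 v2=E4 downbeat M3
bar 3: v0=D3 v1=E4 v2=F4 downbeat m3
bar 4: v0=F3 v1=D4 v2=A4 downbeat M3
bar 5: v0=E3 v1=E4 v2=B4 downbeat P5
  -> R4 @ bar 1 tick 0 v(0, 2): D3/C4 m7 untreated
  -> R7 @ bar 1 tick 0 v(2,): B4->C4 leap 11st
  -> R4 @ bar 3 tick 0 v(0, 1): D3/E4 M2 untreated
  -> R1 @ bar 5 tick 0 v(1, 2): D4/A4 P5 -> E4/B4 P5 similar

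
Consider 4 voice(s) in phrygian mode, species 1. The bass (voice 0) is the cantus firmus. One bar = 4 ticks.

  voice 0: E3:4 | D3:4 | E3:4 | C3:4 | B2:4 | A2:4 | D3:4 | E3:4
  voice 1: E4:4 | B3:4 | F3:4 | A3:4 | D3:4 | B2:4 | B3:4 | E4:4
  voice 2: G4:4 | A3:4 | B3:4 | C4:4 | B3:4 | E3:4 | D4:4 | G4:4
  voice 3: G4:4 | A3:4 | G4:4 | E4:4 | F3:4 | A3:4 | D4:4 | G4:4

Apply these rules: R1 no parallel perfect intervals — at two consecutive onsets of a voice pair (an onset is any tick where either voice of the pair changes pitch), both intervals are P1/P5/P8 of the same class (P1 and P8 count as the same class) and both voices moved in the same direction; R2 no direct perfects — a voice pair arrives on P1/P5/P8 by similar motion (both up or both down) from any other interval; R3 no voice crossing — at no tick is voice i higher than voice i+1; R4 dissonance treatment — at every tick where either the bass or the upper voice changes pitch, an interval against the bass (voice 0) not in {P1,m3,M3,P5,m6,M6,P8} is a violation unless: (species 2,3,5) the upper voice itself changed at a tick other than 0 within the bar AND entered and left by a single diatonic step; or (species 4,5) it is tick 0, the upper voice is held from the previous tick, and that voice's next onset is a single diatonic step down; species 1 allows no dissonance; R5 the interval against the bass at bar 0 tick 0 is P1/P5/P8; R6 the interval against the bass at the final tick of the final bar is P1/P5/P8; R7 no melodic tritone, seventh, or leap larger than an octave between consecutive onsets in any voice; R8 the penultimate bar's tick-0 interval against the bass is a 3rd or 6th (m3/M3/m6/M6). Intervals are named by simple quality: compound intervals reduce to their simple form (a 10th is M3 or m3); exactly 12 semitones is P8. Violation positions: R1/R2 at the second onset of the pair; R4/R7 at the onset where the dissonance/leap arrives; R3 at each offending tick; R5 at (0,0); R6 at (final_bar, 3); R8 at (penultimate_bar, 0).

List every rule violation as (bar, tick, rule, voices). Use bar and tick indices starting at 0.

bar 0: v0=E3 v1=E4 v2=G4 v3=G4 downbeat m3
bar 1: v0=D3 v1=B3 v2=A3 v3=A3 downbeat P5
bar 2: v0=E3 v1=F3 v2=B3 v3=G4 downbeat m3
bar 3: v0=C3 v1=A3 v2=C4 v3=E4 downbeat M3
bar 4: v0=B2 v1=D3 v2=B3 v3=F3 downbeat TT
bar 5: v0=A2 v1=B2 v2=E3 v3=A3 downbeat P8
bar 6: v0=D3 v1=B3 v2=D4 v3=D4 downbeat P8
bar 7: v0=E3 v1=E4 v2=G4 v3=G4 downbeat m3
  -> R5 @ bar 0 tick 0 v(0, 2): opens on m3
  -> R5 @ bar 0 tick 0 v(0, 3): opens on m3
  -> R1 @ bar 1 tick 0 v(2, 3): G4/G4 P1 -> A3/A3 P1 similar
  -> R2 @ bar 1 tick 0 v(0, 2): E3/G4 m3 -> D3/A3 P5 similar
  -> R2 @ bar 1 tick 0 v(0, 3): E3/G4 m3 -> D3/A3 P5 similar
  -> R3 @ bar 1 tick 0 v(1, 2): B3 above A3
  -> R7 @ bar 1 tick 0 v(2,): G4->A3 leap 10st
  -> R7 @ bar 1 tick 0 v(3,): G4->A3 leap 10st
  -> R3 @ bar 1 tick 1 v(1, 2): B3 above A3
  -> R3 @ bar 1 tick 2 v(1, 2): B3 above A3
  -> R3 @ bar 1 tick 3 v(1, 2): B3 above A3
  -> R1 @ bar 2 tick 0 v(0, 2): D3/A3 P5 -> E3/B3 P5 similar
  -> R4 @ bar 2 tick 0 v(0, 1): E3/F3 m2 untreated
  -> R7 @ bar 2 tick 0 v(1,): B3->F3 leap 6st
  -> R7 @ bar 2 tick 0 v(3,): A3->G4 leap 10st
  -> R1 @ bar 4 tick 0 v(0, 2): C3/C4 P8 -> B2/B3 P8 similar
  -> R3 @ bar 4 tick 0 v(2, 3): B3 above F3
  -> R4 @ bar 4 tick 0 v(0, 3): B2/F3 TT untreated
  -> R7 @ bar 4 tick 0 v(3,): E4->F3 leap 11st
  -> R3 @ bar 4 tick 1 v(2, 3): B3 above F3
  -> R3 @ bar 4 tick 2 v(2, 3): B3 above F3
  -> R3 @ bar 4 tick 3 v(2, 3): B3 above F3
  -> R2 @ bar 5 tick 0 v(0, 2): B2/B3 P8 -> A2/E3 P5 similar
  -> R4 @ bar 5 tick 0 v(0, 1): A2/B2 M2 untreated
  -> R1 @ bar 6 tick 0 v(0, 3): A2/A3 P8 -> D3/D4 P8 similar
  -> R2 @ bar 6 tick 0 v(0, 2): A2/E3 P5 -> D3/D4 P8 similar
  -> R2 @ bar 6 tick 0 v(2, 3): E3/A3 P4 -> D4/D4 P1 similar
  -> R7 @ bar 6 tick 0 v(2,): E3->D4 leap 10st
  -> R8 @ bar 6 tick 0 v(0, 2): penult P8 not 3rd/6th
  -> R8 @ bar 6 tick 0 v(0, 3): penult P8 not 3rd/6th
  -> R1 @ bar 7 tick 0 v(2, 3): D4/D4 P1 -> G4/G4 P1 similar
  -> R2 @ bar 7 tick 0 v(0, 1): D3/B3 M6 -> E3/E4 P8 similar
  -> R6 @ bar 7 tick 3 v(0, 2): closes on m3
  -> R6 @ bar 7 tick 3 v(0, 3): closes on m3

(0, 0, R5, (0, 2))
(0, 0, R5, (0, 3))
(1, 0, R1, (2, 3))
(1, 0, R2, (0, 2))
(1, 0, R2, (0, 3))
(1, 0, R3, (1, 2))
(1, 0, R7, (2,))
(1, 0, R7, (3,))
(1, 1, R3, (1, 2))
(1, 2, R3, (1, 2))
(1, 3, R3, (1, 2))
(2, 0, R1, (0, 2))
(2, 0, R4, (0, 1))
(2, 0, R7, (1,))
(2, 0, R7, (3,))
(4, 0, R1, (0, 2))
(4, 0, R3, (2, 3))
(4, 0, R4, (0, 3))
(4, 0, R7, (3,))
(4, 1, R3, (2, 3))
(4, 2, R3, (2, 3))
(4, 3, R3, (2, 3))
(5, 0, R2, (0, 2))
(5, 0, R4, (0, 1))
(6, 0, R1, (0, 3))
(6, 0, R2, (0, 2))
(6, 0, R2, (2, 3))
(6, 0, R7, (2,))
(6, 0, R8, (0, 2))
(6, 0, R8, (0, 3))
(7, 0, R1, (2, 3))
(7, 0, R2, (0, 1))
(7, 3, R6, (0, 2))
(7, 3, R6, (0, 3))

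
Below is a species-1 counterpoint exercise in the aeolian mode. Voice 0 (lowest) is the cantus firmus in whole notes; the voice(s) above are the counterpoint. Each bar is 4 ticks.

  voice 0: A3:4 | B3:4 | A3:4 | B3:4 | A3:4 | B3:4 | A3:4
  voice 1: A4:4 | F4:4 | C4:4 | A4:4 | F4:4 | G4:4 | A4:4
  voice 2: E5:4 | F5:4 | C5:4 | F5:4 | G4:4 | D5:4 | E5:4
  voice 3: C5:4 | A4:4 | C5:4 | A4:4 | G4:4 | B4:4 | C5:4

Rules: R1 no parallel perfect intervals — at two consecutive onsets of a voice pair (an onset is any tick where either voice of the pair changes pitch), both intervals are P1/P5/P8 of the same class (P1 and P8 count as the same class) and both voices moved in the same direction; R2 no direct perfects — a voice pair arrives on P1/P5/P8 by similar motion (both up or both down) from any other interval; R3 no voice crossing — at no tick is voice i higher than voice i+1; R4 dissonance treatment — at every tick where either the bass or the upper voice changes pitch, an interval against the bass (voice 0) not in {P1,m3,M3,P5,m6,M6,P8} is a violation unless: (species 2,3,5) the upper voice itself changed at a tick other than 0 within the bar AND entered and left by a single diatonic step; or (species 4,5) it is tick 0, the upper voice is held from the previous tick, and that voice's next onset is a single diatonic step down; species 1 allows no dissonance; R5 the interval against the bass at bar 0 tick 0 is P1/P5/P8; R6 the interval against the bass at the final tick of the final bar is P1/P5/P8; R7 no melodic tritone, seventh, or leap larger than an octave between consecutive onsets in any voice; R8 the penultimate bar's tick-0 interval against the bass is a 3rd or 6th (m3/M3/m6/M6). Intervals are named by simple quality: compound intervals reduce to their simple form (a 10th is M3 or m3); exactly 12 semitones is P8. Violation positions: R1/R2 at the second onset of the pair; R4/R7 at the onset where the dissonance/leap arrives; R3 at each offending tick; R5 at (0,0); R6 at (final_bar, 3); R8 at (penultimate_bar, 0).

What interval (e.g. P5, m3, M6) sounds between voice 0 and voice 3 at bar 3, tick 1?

voice 0=B3 voice 3=A4 -> m7

m7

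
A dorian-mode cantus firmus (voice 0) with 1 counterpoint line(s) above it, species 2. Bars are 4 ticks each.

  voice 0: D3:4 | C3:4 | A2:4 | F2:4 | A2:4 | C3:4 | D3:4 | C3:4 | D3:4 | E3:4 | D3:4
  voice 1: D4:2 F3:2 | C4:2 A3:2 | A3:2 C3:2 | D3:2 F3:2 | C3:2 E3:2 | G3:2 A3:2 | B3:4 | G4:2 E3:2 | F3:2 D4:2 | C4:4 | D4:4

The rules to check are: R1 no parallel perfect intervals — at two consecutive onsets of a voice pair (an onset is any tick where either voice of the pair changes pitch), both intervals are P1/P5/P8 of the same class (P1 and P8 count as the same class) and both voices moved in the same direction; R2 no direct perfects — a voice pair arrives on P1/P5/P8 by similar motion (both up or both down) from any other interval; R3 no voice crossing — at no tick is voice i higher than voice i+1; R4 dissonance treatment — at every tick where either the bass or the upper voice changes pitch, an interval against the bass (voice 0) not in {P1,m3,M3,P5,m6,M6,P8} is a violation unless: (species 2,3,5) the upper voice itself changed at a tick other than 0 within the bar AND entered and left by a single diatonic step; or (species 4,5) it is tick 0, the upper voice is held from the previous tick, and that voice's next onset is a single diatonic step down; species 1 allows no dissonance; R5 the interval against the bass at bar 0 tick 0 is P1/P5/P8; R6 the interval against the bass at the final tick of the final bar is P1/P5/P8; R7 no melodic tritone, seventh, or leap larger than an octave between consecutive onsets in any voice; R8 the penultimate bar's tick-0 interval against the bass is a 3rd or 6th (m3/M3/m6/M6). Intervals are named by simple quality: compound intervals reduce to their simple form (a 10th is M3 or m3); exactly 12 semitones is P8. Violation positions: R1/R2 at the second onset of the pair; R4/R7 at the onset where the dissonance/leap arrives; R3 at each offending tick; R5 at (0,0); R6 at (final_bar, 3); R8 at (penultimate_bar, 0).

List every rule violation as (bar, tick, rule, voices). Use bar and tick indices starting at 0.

(5, 0, R1, (0, 1))
(7, 2, R7, (1,))

bar 0: v0=D3 v1=D4 downbeat P8
bar 1: v0=C3 v1=C4 downbeat P8
bar 2: v0=A2 v1=A3 downbeat P8
bar 3: v0=F2 v1=D3 downbeat M6
bar 4: v0=A2 v1=C3 downbeat m3
bar 5: v0=C3 v1=G3 downbeat P5
bar 6: v0=D3 v1=B3 downbeat M6
bar 7: v0=C3 v1=G4 downbeat P5
bar 8: v0=D3 v1=F3 downbeat m3
bar 9: v0=E3 v1=C4 downbeat m6
bar 10: v0=D3 v1=D4 downbeat P8
  -> R1 @ bar 5 tick 0 v(0, 1): A2/E3 P5 -> C3/G3 P5 similar
  -> R7 @ bar 7 tick 2 v(1,): G4->E3 leap 15st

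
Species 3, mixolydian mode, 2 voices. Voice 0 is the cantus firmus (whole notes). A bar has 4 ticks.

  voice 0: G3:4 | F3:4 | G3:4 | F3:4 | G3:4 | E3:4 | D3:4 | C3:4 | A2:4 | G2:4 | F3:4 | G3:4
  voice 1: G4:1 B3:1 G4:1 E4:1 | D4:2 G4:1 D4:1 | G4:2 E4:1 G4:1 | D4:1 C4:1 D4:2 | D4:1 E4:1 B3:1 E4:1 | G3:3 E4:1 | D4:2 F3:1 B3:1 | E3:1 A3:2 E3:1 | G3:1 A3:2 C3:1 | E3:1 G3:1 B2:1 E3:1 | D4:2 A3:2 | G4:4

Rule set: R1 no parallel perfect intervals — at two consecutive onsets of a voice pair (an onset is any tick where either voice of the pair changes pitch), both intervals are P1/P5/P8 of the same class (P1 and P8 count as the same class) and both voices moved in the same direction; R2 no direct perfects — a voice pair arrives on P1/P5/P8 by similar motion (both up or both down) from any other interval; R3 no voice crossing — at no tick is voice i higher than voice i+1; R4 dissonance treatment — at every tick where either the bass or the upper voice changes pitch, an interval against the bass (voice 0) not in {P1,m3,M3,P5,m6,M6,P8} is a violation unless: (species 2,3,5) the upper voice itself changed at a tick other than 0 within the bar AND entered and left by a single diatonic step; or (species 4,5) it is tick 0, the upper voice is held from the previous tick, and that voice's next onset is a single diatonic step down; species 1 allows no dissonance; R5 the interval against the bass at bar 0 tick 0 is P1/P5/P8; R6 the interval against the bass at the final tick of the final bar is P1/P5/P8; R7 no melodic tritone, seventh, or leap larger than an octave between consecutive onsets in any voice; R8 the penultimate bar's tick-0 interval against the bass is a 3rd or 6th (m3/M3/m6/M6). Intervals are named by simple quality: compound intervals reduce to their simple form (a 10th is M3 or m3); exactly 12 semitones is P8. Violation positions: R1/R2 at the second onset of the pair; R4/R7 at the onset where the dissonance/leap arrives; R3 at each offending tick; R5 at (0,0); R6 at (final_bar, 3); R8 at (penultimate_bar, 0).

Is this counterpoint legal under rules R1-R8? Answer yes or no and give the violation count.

No (9 violations)

bar 0: v0=G3 v1=G4 (P8)
bar 1: v0=F3 v1=D4 (M6)
bar 2: v0=G3 v1=G4 (P8)
bar 3: v0=F3 v1=D4 (M6)
bar 4: v0=G3 v1=D4 (P5)
bar 5: v0=E3 v1=G3 (m3)
bar 6: v0=D3 v1=D4 (P8)
bar 7: v0=C3 v1=E3 (M3)
bar 8: v0=A2 v1=G3 (m7)
bar 9: v0=G2 v1=E3 (M6)
bar 10: v0=F3 v1=D4 (M6)
bar 11: v0=G3 v1=G4 (P8)
  R4 @ bar1.2: F3/G4 M2 untreated
  R2 @ bar2.0: F3/D4 M6 -> G3/G4 P8 similar
  R1 @ bar6.0: E3/E4 P8 -> D3/D4 P8 similar
  R7 @ bar6.3: F3->B3 leap 6st
  R4 @ bar8.0: A2/G3 m7 untreated
  R7 @ bar10.0: G2->F3 leap 10st
  R7 @ bar10.0: E3->D4 leap 10st
  R2 @ bar11.0: F3/A3 M3 -> G3/G4 P8 similar
  R7 @ bar11.0: A3->G4 leap 10st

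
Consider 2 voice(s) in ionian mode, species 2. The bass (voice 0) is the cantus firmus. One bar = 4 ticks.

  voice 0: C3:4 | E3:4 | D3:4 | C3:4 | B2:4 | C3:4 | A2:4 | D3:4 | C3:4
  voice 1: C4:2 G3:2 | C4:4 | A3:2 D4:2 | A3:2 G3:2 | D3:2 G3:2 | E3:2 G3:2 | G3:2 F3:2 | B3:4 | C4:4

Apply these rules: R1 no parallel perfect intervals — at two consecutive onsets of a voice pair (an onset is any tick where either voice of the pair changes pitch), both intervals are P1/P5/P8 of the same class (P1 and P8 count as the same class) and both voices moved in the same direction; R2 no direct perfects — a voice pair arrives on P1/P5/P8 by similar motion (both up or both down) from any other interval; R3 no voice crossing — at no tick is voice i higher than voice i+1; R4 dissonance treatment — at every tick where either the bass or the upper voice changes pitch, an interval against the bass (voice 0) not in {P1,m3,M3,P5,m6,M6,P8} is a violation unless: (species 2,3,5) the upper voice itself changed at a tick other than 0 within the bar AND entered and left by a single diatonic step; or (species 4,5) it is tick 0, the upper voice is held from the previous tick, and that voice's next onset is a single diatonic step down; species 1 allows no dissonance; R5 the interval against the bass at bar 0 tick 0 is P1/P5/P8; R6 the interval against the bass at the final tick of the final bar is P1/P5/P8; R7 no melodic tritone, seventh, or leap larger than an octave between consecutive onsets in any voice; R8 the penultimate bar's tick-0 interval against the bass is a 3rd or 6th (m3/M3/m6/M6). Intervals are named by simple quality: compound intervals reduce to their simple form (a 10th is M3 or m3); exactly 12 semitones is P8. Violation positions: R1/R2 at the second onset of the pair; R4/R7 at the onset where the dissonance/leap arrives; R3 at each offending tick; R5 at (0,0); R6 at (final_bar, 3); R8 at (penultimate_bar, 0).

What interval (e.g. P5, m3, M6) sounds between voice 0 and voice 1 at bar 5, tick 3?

P5

voice 0=C3 voice 1=G3 -> P5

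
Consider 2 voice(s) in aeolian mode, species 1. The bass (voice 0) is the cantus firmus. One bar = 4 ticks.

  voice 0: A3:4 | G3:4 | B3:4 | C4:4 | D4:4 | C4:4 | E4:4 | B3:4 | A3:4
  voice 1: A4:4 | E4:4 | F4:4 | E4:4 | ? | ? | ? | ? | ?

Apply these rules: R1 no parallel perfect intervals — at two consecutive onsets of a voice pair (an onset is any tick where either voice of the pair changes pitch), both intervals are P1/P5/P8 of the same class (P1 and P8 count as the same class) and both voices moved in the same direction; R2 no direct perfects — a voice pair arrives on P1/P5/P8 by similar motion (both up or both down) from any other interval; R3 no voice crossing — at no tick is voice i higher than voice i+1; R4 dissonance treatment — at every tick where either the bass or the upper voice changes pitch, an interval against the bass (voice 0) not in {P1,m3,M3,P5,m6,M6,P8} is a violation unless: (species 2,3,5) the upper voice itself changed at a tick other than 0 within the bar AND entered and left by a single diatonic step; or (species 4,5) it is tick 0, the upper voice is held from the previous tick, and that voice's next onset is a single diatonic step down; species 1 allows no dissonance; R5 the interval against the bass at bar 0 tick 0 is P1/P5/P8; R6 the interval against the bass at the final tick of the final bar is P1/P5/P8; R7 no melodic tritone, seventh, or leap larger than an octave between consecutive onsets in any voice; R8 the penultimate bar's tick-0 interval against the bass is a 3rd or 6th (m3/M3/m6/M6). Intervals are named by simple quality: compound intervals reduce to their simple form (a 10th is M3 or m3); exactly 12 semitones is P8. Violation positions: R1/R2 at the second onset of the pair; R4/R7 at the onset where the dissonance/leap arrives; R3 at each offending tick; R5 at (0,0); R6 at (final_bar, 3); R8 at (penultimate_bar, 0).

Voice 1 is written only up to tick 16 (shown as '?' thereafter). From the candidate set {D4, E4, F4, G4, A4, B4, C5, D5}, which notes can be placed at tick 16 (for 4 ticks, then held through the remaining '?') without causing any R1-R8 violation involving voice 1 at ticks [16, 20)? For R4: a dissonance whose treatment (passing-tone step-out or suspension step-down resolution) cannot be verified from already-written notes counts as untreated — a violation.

{B4, D4, F4}

D4: legal
E4: violates R4
F4: legal
G4: violates R4
A4: violates R2
B4: legal
C5: violates R4
D5: violates R2,R7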